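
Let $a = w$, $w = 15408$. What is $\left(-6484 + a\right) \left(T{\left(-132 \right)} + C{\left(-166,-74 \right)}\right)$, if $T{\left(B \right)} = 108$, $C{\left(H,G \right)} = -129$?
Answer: $-187404$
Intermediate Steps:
$a = 15408$
$\left(-6484 + a\right) \left(T{\left(-132 \right)} + C{\left(-166,-74 \right)}\right) = \left(-6484 + 15408\right) \left(108 - 129\right) = 8924 \left(-21\right) = -187404$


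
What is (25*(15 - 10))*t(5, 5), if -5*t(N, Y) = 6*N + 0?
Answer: -750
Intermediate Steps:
t(N, Y) = -6*N/5 (t(N, Y) = -(6*N + 0)/5 = -6*N/5)
(25*(15 - 10))*t(5, 5) = (25*(15 - 10))*(-6/5*5) = (25*5)*(-6) = 125*(-6) = -750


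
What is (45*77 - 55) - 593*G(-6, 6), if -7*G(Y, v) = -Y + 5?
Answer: 30393/7 ≈ 4341.9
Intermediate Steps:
G(Y, v) = -5/7 + Y/7 (G(Y, v) = -(-Y + 5)/7 = -(5 - Y)/7 = -5/7 + Y/7)
(45*77 - 55) - 593*G(-6, 6) = (45*77 - 55) - 593*(-5/7 + (1/7)*(-6)) = (3465 - 55) - 593*(-5/7 - 6/7) = 3410 - 593*(-11/7) = 3410 + 6523/7 = 30393/7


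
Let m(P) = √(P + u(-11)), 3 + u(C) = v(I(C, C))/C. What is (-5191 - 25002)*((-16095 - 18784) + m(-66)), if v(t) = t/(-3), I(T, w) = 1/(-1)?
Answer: 1053101647 - 30193*I*√75174/33 ≈ 1.0531e+9 - 2.5086e+5*I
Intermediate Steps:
I(T, w) = -1
v(t) = -t/3 (v(t) = t*(-⅓) = -t/3)
u(C) = -3 + 1/(3*C) (u(C) = -3 + (-⅓*(-1))/C = -3 + 1/(3*C))
m(P) = √(-100/33 + P) (m(P) = √(P + (-3 + (⅓)/(-11))) = √(P + (-3 + (⅓)*(-1/11))) = √(P + (-3 - 1/33)) = √(P - 100/33) = √(-100/33 + P))
(-5191 - 25002)*((-16095 - 18784) + m(-66)) = (-5191 - 25002)*((-16095 - 18784) + √(-3300 + 1089*(-66))/33) = -30193*(-34879 + √(-3300 - 71874)/33) = -30193*(-34879 + √(-75174)/33) = -30193*(-34879 + (I*√75174)/33) = -30193*(-34879 + I*√75174/33) = 1053101647 - 30193*I*√75174/33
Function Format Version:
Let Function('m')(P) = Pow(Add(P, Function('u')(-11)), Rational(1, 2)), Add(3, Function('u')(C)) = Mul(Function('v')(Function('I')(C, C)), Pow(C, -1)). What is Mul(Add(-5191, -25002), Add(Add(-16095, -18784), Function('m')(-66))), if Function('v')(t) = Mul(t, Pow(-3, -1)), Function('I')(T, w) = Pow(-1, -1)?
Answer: Add(1053101647, Mul(Rational(-30193, 33), I, Pow(75174, Rational(1, 2)))) ≈ Add(1.0531e+9, Mul(-2.5086e+5, I))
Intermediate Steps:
Function('I')(T, w) = -1
Function('v')(t) = Mul(Rational(-1, 3), t) (Function('v')(t) = Mul(t, Rational(-1, 3)) = Mul(Rational(-1, 3), t))
Function('u')(C) = Add(-3, Mul(Rational(1, 3), Pow(C, -1))) (Function('u')(C) = Add(-3, Mul(Mul(Rational(-1, 3), -1), Pow(C, -1))) = Add(-3, Mul(Rational(1, 3), Pow(C, -1))))
Function('m')(P) = Pow(Add(Rational(-100, 33), P), Rational(1, 2)) (Function('m')(P) = Pow(Add(P, Add(-3, Mul(Rational(1, 3), Pow(-11, -1)))), Rational(1, 2)) = Pow(Add(P, Add(-3, Mul(Rational(1, 3), Rational(-1, 11)))), Rational(1, 2)) = Pow(Add(P, Add(-3, Rational(-1, 33))), Rational(1, 2)) = Pow(Add(P, Rational(-100, 33)), Rational(1, 2)) = Pow(Add(Rational(-100, 33), P), Rational(1, 2)))
Mul(Add(-5191, -25002), Add(Add(-16095, -18784), Function('m')(-66))) = Mul(Add(-5191, -25002), Add(Add(-16095, -18784), Mul(Rational(1, 33), Pow(Add(-3300, Mul(1089, -66)), Rational(1, 2))))) = Mul(-30193, Add(-34879, Mul(Rational(1, 33), Pow(Add(-3300, -71874), Rational(1, 2))))) = Mul(-30193, Add(-34879, Mul(Rational(1, 33), Pow(-75174, Rational(1, 2))))) = Mul(-30193, Add(-34879, Mul(Rational(1, 33), Mul(I, Pow(75174, Rational(1, 2)))))) = Mul(-30193, Add(-34879, Mul(Rational(1, 33), I, Pow(75174, Rational(1, 2))))) = Add(1053101647, Mul(Rational(-30193, 33), I, Pow(75174, Rational(1, 2))))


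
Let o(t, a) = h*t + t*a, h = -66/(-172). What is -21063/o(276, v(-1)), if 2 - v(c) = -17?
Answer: -301903/76682 ≈ -3.9371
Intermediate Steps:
v(c) = 19 (v(c) = 2 - 1*(-17) = 2 + 17 = 19)
h = 33/86 (h = -66*(-1/172) = 33/86 ≈ 0.38372)
o(t, a) = 33*t/86 + a*t (o(t, a) = 33*t/86 + t*a = 33*t/86 + a*t)
-21063/o(276, v(-1)) = -21063*43/(138*(33 + 86*19)) = -21063*43/(138*(33 + 1634)) = -21063/((1/86)*276*1667) = -21063/230046/43 = -21063*43/230046 = -301903/76682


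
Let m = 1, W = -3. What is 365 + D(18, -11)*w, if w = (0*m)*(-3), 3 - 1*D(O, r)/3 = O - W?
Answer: 365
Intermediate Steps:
D(O, r) = -3*O (D(O, r) = 9 - 3*(O - 1*(-3)) = 9 - 3*(O + 3) = 9 - 3*(3 + O) = 9 + (-9 - 3*O) = -3*O)
w = 0 (w = (0*1)*(-3) = 0*(-3) = 0)
365 + D(18, -11)*w = 365 - 3*18*0 = 365 - 54*0 = 365 + 0 = 365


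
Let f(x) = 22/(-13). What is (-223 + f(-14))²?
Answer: 8532241/169 ≈ 50487.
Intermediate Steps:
f(x) = -22/13 (f(x) = 22*(-1/13) = -22/13)
(-223 + f(-14))² = (-223 - 22/13)² = (-2921/13)² = 8532241/169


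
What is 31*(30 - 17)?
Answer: 403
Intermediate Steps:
31*(30 - 17) = 31*13 = 403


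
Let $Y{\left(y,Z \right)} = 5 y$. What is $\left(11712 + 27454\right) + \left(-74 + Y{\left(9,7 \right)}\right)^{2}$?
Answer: $40007$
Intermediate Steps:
$\left(11712 + 27454\right) + \left(-74 + Y{\left(9,7 \right)}\right)^{2} = \left(11712 + 27454\right) + \left(-74 + 5 \cdot 9\right)^{2} = 39166 + \left(-74 + 45\right)^{2} = 39166 + \left(-29\right)^{2} = 39166 + 841 = 40007$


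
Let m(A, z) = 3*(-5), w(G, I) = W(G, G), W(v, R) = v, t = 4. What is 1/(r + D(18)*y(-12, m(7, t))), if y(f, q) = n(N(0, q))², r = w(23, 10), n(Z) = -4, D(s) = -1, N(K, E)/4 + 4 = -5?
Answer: ⅐ ≈ 0.14286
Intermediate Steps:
N(K, E) = -36 (N(K, E) = -16 + 4*(-5) = -16 - 20 = -36)
w(G, I) = G
r = 23
m(A, z) = -15
y(f, q) = 16 (y(f, q) = (-4)² = 16)
1/(r + D(18)*y(-12, m(7, t))) = 1/(23 - 1*16) = 1/(23 - 16) = 1/7 = ⅐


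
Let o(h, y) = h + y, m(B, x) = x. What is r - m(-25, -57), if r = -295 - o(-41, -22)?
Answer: -175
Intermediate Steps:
r = -232 (r = -295 - (-41 - 22) = -295 - 1*(-63) = -295 + 63 = -232)
r - m(-25, -57) = -232 - 1*(-57) = -232 + 57 = -175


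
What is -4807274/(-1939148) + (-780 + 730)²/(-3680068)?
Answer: 2210780918079/892024562758 ≈ 2.4784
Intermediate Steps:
-4807274/(-1939148) + (-780 + 730)²/(-3680068) = -4807274*(-1/1939148) + (-50)²*(-1/3680068) = 2403637/969574 + 2500*(-1/3680068) = 2403637/969574 - 625/920017 = 2210780918079/892024562758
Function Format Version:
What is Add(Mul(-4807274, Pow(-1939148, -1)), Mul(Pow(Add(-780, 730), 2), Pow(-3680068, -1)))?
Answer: Rational(2210780918079, 892024562758) ≈ 2.4784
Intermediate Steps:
Add(Mul(-4807274, Pow(-1939148, -1)), Mul(Pow(Add(-780, 730), 2), Pow(-3680068, -1))) = Add(Mul(-4807274, Rational(-1, 1939148)), Mul(Pow(-50, 2), Rational(-1, 3680068))) = Add(Rational(2403637, 969574), Mul(2500, Rational(-1, 3680068))) = Add(Rational(2403637, 969574), Rational(-625, 920017)) = Rational(2210780918079, 892024562758)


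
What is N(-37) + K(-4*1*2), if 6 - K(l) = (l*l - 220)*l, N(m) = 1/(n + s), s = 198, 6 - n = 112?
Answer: -114263/92 ≈ -1242.0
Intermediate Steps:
n = -106 (n = 6 - 1*112 = 6 - 112 = -106)
N(m) = 1/92 (N(m) = 1/(-106 + 198) = 1/92)
K(l) = 6 - l*(-220 + l²) (K(l) = 6 - (l*l - 220)*l = 6 - (l² - 220)*l = 6 - (-220 + l²)*l = 6 - l*(-220 + l²))
N(-37) + K(-4*1*2) = 1/92 + (6 - (-4*1*2)³ + 220*(-4*1*2)) = 1/92 + (6 - (-4*2)³ + 220*(-4*2)) = 1/92 + (6 - 1*(-8)³ + 220*(-8)) = 1/92 + (6 - 1*(-512) - 1760) = 1/92 + (6 + 512 - 1760) = 1/92 - 1242 = -114263/92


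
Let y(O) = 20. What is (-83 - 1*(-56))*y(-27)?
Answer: -540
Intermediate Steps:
(-83 - 1*(-56))*y(-27) = (-83 - 1*(-56))*20 = (-83 + 56)*20 = -27*20 = -540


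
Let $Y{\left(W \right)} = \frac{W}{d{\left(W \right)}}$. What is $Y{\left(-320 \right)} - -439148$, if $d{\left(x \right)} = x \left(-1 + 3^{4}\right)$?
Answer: $\frac{35131841}{80} \approx 4.3915 \cdot 10^{5}$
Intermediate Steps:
$d{\left(x \right)} = 80 x$ ($d{\left(x \right)} = x \left(-1 + 81\right) = x 80 = 80 x$)
$Y{\left(W \right)} = \frac{1}{80}$ ($Y{\left(W \right)} = \frac{W}{80 W} = W \frac{1}{80 W} = \frac{1}{80}$)
$Y{\left(-320 \right)} - -439148 = \frac{1}{80} - -439148 = \frac{1}{80} + 439148 = \frac{35131841}{80}$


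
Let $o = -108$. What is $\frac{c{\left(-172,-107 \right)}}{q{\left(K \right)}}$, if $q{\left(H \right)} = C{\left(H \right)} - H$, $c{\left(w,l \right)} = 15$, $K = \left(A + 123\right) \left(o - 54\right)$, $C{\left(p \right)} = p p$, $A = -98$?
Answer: $\frac{1}{1093770} \approx 9.1427 \cdot 10^{-7}$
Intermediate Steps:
$C{\left(p \right)} = p^{2}$
$K = -4050$ ($K = \left(-98 + 123\right) \left(-108 - 54\right) = 25 \left(-162\right) = -4050$)
$q{\left(H \right)} = H^{2} - H$
$\frac{c{\left(-172,-107 \right)}}{q{\left(K \right)}} = \frac{15}{\left(-4050\right) \left(-1 - 4050\right)} = \frac{15}{\left(-4050\right) \left(-4051\right)} = \frac{15}{16406550} = 15 \cdot \frac{1}{16406550} = \frac{1}{1093770}$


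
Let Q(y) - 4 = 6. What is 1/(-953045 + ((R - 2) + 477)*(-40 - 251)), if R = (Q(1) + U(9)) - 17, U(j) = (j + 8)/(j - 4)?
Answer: -5/5451112 ≈ -9.1724e-7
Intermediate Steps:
U(j) = (8 + j)/(-4 + j)
Q(y) = 10 (Q(y) = 4 + 6 = 10)
R = -18/5 (R = (10 + (8 + 9)/(-4 + 9)) - 17 = (10 + 17/5) - 17 = 67/5 - 17 = -18/5 ≈ -3.6000)
1/(-953045 + ((R - 2) + 477)*(-40 - 251)) = 1/(-953045 + ((-18/5 - 2) + 477)*(-40 - 251)) = 1/(-953045 + (-28/5 + 477)*(-291)) = 1/(-953045 + (2357/5)*(-291)) = 1/(-953045 - 685887/5) = 1/(-5451112/5) = -5/5451112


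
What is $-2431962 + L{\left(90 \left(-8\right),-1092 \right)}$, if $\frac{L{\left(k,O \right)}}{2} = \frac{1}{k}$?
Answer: $- \frac{875506321}{360} \approx -2.432 \cdot 10^{6}$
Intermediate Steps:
$L{\left(k,O \right)} = \frac{2}{k}$
$-2431962 + L{\left(90 \left(-8\right),-1092 \right)} = -2431962 + \frac{2}{90 \left(-8\right)} = -2431962 + \frac{2}{-720} = -2431962 + 2 \left(- \frac{1}{720}\right) = -2431962 - \frac{1}{360} = - \frac{875506321}{360}$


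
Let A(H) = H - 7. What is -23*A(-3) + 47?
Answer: 277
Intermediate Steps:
A(H) = -7 + H
-23*A(-3) + 47 = -23*(-7 - 3) + 47 = -23*(-10) + 47 = 230 + 47 = 277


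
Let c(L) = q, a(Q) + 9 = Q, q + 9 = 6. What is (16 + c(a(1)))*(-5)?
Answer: -65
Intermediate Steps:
q = -3 (q = -9 + 6 = -3)
a(Q) = -9 + Q
c(L) = -3
(16 + c(a(1)))*(-5) = (16 - 3)*(-5) = 13*(-5) = -65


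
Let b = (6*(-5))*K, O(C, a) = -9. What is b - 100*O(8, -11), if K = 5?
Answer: 750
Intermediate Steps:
b = -150 (b = (6*(-5))*5 = -30*5 = -150)
b - 100*O(8, -11) = -150 - 100*(-9) = -150 + 900 = 750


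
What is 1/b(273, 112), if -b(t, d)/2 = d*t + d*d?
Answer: -1/86240 ≈ -1.1596e-5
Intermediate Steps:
b(t, d) = -2*d**2 - 2*d*t (b(t, d) = -2*(d*t + d*d) = -2*(d*t + d**2) = -2*(d**2 + d*t) = -2*d**2 - 2*d*t)
1/b(273, 112) = 1/(-2*112*(112 + 273)) = 1/(-2*112*385) = 1/(-86240) = -1/86240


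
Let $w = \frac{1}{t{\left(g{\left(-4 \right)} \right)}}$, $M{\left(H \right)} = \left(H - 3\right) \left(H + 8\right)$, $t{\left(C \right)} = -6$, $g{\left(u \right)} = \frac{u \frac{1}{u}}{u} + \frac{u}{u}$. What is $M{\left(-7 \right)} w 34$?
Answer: $\frac{170}{3} \approx 56.667$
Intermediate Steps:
$g{\left(u \right)} = 1 + \frac{1}{u}$ ($g{\left(u \right)} = 1 \frac{1}{u} + 1 = \frac{1}{u} + 1 = 1 + \frac{1}{u}$)
$M{\left(H \right)} = \left(-3 + H\right) \left(8 + H\right)$
$w = - \frac{1}{6}$ ($w = \frac{1}{-6} = - \frac{1}{6} \approx -0.16667$)
$M{\left(-7 \right)} w 34 = \left(-24 + \left(-7\right)^{2} + 5 \left(-7\right)\right) \left(- \frac{1}{6}\right) 34 = \left(-24 + 49 - 35\right) \left(- \frac{1}{6}\right) 34 = \left(-10\right) \left(- \frac{1}{6}\right) 34 = \frac{5}{3} \cdot 34 = \frac{170}{3}$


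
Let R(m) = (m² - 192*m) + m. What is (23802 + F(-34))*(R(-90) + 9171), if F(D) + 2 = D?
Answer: 819000126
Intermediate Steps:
F(D) = -2 + D
R(m) = m² - 191*m
(23802 + F(-34))*(R(-90) + 9171) = (23802 + (-2 - 34))*(-90*(-191 - 90) + 9171) = (23802 - 36)*(-90*(-281) + 9171) = 23766*(25290 + 9171) = 23766*34461 = 819000126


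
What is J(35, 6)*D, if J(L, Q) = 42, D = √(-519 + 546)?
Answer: 126*√3 ≈ 218.24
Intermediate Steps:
D = 3*√3 (D = √27 = 3*√3 ≈ 5.1962)
J(35, 6)*D = 42*(3*√3) = 126*√3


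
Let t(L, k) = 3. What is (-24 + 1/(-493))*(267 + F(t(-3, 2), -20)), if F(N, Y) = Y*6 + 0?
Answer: -1739451/493 ≈ -3528.3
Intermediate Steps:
F(N, Y) = 6*Y (F(N, Y) = 6*Y + 0 = 6*Y)
(-24 + 1/(-493))*(267 + F(t(-3, 2), -20)) = (-24 + 1/(-493))*(267 + 6*(-20)) = (-24 - 1/493)*(267 - 120) = -11833/493*147 = -1739451/493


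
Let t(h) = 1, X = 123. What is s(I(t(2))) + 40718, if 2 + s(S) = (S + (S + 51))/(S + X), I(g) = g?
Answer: 5048837/124 ≈ 40716.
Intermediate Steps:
s(S) = -2 + (51 + 2*S)/(123 + S) (s(S) = -2 + (S + (S + 51))/(S + 123) = -2 + (S + (51 + S))/(123 + S) = -2 + (51 + 2*S)/(123 + S))
s(I(t(2))) + 40718 = -195/(123 + 1) + 40718 = -195/124 + 40718 = 5048837/124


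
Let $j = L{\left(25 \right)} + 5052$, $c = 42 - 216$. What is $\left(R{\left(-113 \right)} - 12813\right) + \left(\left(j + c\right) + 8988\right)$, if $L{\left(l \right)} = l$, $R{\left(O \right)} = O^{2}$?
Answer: $13847$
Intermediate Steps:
$c = -174$ ($c = 42 - 216 = -174$)
$j = 5077$ ($j = 25 + 5052 = 5077$)
$\left(R{\left(-113 \right)} - 12813\right) + \left(\left(j + c\right) + 8988\right) = \left(\left(-113\right)^{2} - 12813\right) + \left(\left(5077 - 174\right) + 8988\right) = \left(12769 - 12813\right) + \left(4903 + 8988\right) = -44 + 13891 = 13847$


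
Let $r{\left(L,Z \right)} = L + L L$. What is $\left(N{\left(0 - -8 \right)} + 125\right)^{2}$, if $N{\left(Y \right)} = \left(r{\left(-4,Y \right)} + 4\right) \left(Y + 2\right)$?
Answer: $81225$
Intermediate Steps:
$r{\left(L,Z \right)} = L + L^{2}$
$N{\left(Y \right)} = 32 + 16 Y$ ($N{\left(Y \right)} = \left(- 4 \left(1 - 4\right) + 4\right) \left(Y + 2\right) = \left(\left(-4\right) \left(-3\right) + 4\right) \left(2 + Y\right) = \left(12 + 4\right) \left(2 + Y\right) = 16 \left(2 + Y\right) = 32 + 16 Y$)
$\left(N{\left(0 - -8 \right)} + 125\right)^{2} = \left(\left(32 + 16 \left(0 - -8\right)\right) + 125\right)^{2} = \left(\left(32 + 16 \left(0 + 8\right)\right) + 125\right)^{2} = \left(\left(32 + 16 \cdot 8\right) + 125\right)^{2} = \left(\left(32 + 128\right) + 125\right)^{2} = \left(160 + 125\right)^{2} = 285^{2} = 81225$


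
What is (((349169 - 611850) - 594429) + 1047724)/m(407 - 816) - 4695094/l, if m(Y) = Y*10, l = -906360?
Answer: -7678098529/185350620 ≈ -41.425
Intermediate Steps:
m(Y) = 10*Y
(((349169 - 611850) - 594429) + 1047724)/m(407 - 816) - 4695094/l = (((349169 - 611850) - 594429) + 1047724)/((10*(407 - 816))) - 4695094/(-906360) = ((-262681 - 594429) + 1047724)/((10*(-409))) - 4695094*(-1/906360) = (-857110 + 1047724)/(-4090) + 2347547/453180 = 190614*(-1/4090) + 2347547/453180 = -95307/2045 + 2347547/453180 = -7678098529/185350620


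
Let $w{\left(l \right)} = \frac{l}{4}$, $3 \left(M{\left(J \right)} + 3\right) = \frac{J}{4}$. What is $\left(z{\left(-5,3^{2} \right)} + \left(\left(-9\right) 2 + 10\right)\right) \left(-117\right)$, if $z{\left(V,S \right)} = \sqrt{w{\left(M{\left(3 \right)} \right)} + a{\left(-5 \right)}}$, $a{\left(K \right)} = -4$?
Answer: $936 - \frac{585 i \sqrt{3}}{4} \approx 936.0 - 253.31 i$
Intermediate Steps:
$M{\left(J \right)} = -3 + \frac{J}{12}$ ($M{\left(J \right)} = -3 + \frac{J \frac{1}{4}}{3} = -3 + \frac{\frac{1}{4} J}{3} = -3 + \frac{J}{12}$)
$w{\left(l \right)} = \frac{l}{4}$ ($w{\left(l \right)} = l \frac{1}{4} = \frac{l}{4}$)
$z{\left(V,S \right)} = \frac{5 i \sqrt{3}}{4}$ ($z{\left(V,S \right)} = \sqrt{\frac{-3 + \frac{1}{12} \cdot 3}{4} - 4} = \sqrt{\frac{-3 + \frac{1}{4}}{4} - 4} = \sqrt{\frac{1}{4} \left(- \frac{11}{4}\right) - 4} = \sqrt{- \frac{11}{16} - 4} = \sqrt{- \frac{75}{16}} = \frac{5 i \sqrt{3}}{4}$)
$\left(z{\left(-5,3^{2} \right)} + \left(\left(-9\right) 2 + 10\right)\right) \left(-117\right) = \left(\frac{5 i \sqrt{3}}{4} + \left(\left(-9\right) 2 + 10\right)\right) \left(-117\right) = \left(\frac{5 i \sqrt{3}}{4} + \left(-18 + 10\right)\right) \left(-117\right) = \left(\frac{5 i \sqrt{3}}{4} - 8\right) \left(-117\right) = \left(-8 + \frac{5 i \sqrt{3}}{4}\right) \left(-117\right) = 936 - \frac{585 i \sqrt{3}}{4}$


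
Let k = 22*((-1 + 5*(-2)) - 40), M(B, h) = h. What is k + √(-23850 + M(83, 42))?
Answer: -1122 + 16*I*√93 ≈ -1122.0 + 154.3*I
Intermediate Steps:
k = -1122 (k = 22*((-1 - 10) - 40) = 22*(-11 - 40) = 22*(-51) = -1122)
k + √(-23850 + M(83, 42)) = -1122 + √(-23850 + 42) = -1122 + √(-23808) = -1122 + 16*I*√93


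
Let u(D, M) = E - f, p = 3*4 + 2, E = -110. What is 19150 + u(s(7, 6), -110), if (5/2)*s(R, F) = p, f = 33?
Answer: 19007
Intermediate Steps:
p = 14 (p = 12 + 2 = 14)
s(R, F) = 28/5 (s(R, F) = (⅖)*14 = 28/5)
u(D, M) = -143 (u(D, M) = -110 - 1*33 = -110 - 33 = -143)
19150 + u(s(7, 6), -110) = 19150 - 143 = 19007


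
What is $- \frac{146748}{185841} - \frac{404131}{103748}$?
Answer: $- \frac{30109640225}{6426877356} \approx -4.685$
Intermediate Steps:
$- \frac{146748}{185841} - \frac{404131}{103748} = \left(-146748\right) \frac{1}{185841} - \frac{404131}{103748} = - \frac{48916}{61947} - \frac{404131}{103748} = - \frac{30109640225}{6426877356}$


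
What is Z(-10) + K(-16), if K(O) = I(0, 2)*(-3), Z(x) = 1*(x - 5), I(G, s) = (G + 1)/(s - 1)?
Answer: -18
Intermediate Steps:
I(G, s) = (1 + G)/(-1 + s)
Z(x) = -5 + x (Z(x) = 1*(-5 + x) = -5 + x)
K(O) = -3 (K(O) = ((1 + 0)/(-1 + 2))*(-3) = (1/1)*(-3) = (1*1)*(-3) = 1*(-3) = -3)
Z(-10) + K(-16) = (-5 - 10) - 3 = -15 - 3 = -18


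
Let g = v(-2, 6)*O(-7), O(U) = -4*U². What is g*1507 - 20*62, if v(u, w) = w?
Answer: -1773472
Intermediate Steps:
g = -1176 (g = 6*(-4*(-7)²) = 6*(-4*49) = 6*(-196) = -1176)
g*1507 - 20*62 = -1176*1507 - 20*62 = -1772232 - 1240 = -1773472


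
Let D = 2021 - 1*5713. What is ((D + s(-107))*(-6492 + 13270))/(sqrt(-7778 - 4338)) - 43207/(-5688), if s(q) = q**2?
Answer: 43207/5688 - 26288473*I*sqrt(3029)/3029 ≈ 7.5962 - 4.7766e+5*I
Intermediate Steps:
D = -3692 (D = 2021 - 5713 = -3692)
((D + s(-107))*(-6492 + 13270))/(sqrt(-7778 - 4338)) - 43207/(-5688) = ((-3692 + (-107)**2)*(-6492 + 13270))/(sqrt(-7778 - 4338)) - 43207/(-5688) = ((-3692 + 11449)*6778)/(sqrt(-12116)) - 43207*(-1/5688) = (7757*6778)/((2*I*sqrt(3029))) + 43207/5688 = 52576946*(-I*sqrt(3029)/6058) + 43207/5688 = -26288473*I*sqrt(3029)/3029 + 43207/5688 = 43207/5688 - 26288473*I*sqrt(3029)/3029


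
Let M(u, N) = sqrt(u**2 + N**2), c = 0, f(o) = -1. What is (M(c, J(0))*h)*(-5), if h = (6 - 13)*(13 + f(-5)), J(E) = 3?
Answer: 1260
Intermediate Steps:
M(u, N) = sqrt(N**2 + u**2)
h = -84 (h = (6 - 13)*(13 - 1) = -7*12 = -84)
(M(c, J(0))*h)*(-5) = (sqrt(3**2 + 0**2)*(-84))*(-5) = (sqrt(9 + 0)*(-84))*(-5) = (sqrt(9)*(-84))*(-5) = (3*(-84))*(-5) = -252*(-5) = 1260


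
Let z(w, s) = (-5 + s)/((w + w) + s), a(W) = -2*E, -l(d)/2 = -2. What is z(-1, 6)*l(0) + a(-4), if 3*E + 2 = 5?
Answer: -1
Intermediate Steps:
E = 1 (E = -⅔ + (⅓)*5 = -⅔ + 5/3 = 1)
l(d) = 4 (l(d) = -2*(-2) = 4)
a(W) = -2 (a(W) = -2*1 = -2)
z(w, s) = (-5 + s)/(s + 2*w) (z(w, s) = (-5 + s)/(2*w + s) = (-5 + s)/(s + 2*w))
z(-1, 6)*l(0) + a(-4) = ((-5 + 6)/(6 + 2*(-1)))*4 - 2 = (1/(6 - 2))*4 - 2 = (1/4)*4 - 2 = ((¼)*1)*4 - 2 = (¼)*4 - 2 = 1 - 2 = -1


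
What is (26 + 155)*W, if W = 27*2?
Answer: 9774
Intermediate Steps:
W = 54
(26 + 155)*W = (26 + 155)*54 = 181*54 = 9774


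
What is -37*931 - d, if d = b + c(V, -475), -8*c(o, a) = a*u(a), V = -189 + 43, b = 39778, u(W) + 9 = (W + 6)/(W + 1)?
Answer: -279657625/3792 ≈ -73749.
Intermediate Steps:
u(W) = -9 + (6 + W)/(1 + W) (u(W) = -9 + (W + 6)/(W + 1) = -9 + (6 + W)/(1 + W))
V = -146
c(o, a) = -a*(-3 - 8*a)/(8*(1 + a)) (c(o, a) = -a*(-3 - 8*a)/(1 + a)/8 = -a*(-3 - 8*a)/(8*(1 + a)))
d = 149034601/3792 (d = 39778 + (⅛)*(-475)*(3 + 8*(-475))/(1 - 475) = 39778 + (⅛)*(-475)*(3 - 3800)/(-474) = 39778 + (⅛)*(-475)*(-1/474)*(-3797) = 39778 - 1803575/3792 = 149034601/3792 ≈ 39302.)
-37*931 - d = -37*931 - 1*149034601/3792 = -34447 - 149034601/3792 = -279657625/3792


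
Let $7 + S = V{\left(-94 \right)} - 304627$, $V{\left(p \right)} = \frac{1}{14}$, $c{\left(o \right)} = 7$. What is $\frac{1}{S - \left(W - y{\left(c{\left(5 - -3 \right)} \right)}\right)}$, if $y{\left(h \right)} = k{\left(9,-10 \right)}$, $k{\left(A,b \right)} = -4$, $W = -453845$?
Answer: $\frac{14}{2088899} \approx 6.7021 \cdot 10^{-6}$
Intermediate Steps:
$V{\left(p \right)} = \frac{1}{14}$
$y{\left(h \right)} = -4$
$S = - \frac{4264875}{14}$ ($S = -7 + \left(\frac{1}{14} - 304627\right) = -7 - \frac{4264777}{14} = - \frac{4264875}{14} \approx -3.0463 \cdot 10^{5}$)
$\frac{1}{S - \left(W - y{\left(c{\left(5 - -3 \right)} \right)}\right)} = \frac{1}{- \frac{4264875}{14} - -453841} = \frac{1}{- \frac{4264875}{14} + \left(-4 + 453845\right)} = \frac{1}{- \frac{4264875}{14} + 453841} = \frac{1}{\frac{2088899}{14}} = \frac{14}{2088899}$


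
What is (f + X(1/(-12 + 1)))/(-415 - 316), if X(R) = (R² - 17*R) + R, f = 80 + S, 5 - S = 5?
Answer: -9857/88451 ≈ -0.11144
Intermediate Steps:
S = 0 (S = 5 - 1*5 = 5 - 5 = 0)
f = 80 (f = 80 + 0 = 80)
X(R) = R² - 16*R
(f + X(1/(-12 + 1)))/(-415 - 316) = (80 + (-16 + 1/(-12 + 1))/(-12 + 1))/(-415 - 316) = (80 + (-16 + 1/(-11))/(-11))/(-731) = (80 - (-16 - 1/11)/11)*(-1/731) = (80 - 1/11*(-177/11))*(-1/731) = (80 + 177/121)*(-1/731) = (9857/121)*(-1/731) = -9857/88451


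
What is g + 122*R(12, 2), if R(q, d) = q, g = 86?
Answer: 1550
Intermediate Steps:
g + 122*R(12, 2) = 86 + 122*12 = 86 + 1464 = 1550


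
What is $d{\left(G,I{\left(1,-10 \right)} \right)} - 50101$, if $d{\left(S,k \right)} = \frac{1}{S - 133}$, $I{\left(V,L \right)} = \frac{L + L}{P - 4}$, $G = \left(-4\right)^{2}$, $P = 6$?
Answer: $- \frac{5861818}{117} \approx -50101.0$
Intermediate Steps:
$G = 16$
$I{\left(V,L \right)} = L$ ($I{\left(V,L \right)} = \frac{L + L}{6 - 4} = \frac{2 L}{2} = 2 L \frac{1}{2} = L$)
$d{\left(S,k \right)} = \frac{1}{-133 + S}$
$d{\left(G,I{\left(1,-10 \right)} \right)} - 50101 = \frac{1}{-133 + 16} - 50101 = \frac{1}{-117} - 50101 = - \frac{1}{117} - 50101 = - \frac{5861818}{117}$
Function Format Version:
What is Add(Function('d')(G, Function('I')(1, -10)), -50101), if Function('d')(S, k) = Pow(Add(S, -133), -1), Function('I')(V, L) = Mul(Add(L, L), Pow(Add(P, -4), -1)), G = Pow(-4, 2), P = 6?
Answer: Rational(-5861818, 117) ≈ -50101.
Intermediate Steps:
G = 16
Function('I')(V, L) = L (Function('I')(V, L) = Mul(Add(L, L), Pow(Add(6, -4), -1)) = Mul(Mul(2, L), Pow(2, -1)) = Mul(Mul(2, L), Rational(1, 2)) = L)
Function('d')(S, k) = Pow(Add(-133, S), -1)
Add(Function('d')(G, Function('I')(1, -10)), -50101) = Add(Pow(Add(-133, 16), -1), -50101) = Add(Pow(-117, -1), -50101) = Add(Rational(-1, 117), -50101) = Rational(-5861818, 117)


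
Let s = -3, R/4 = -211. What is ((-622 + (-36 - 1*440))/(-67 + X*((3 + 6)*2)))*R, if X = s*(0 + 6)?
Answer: -926712/391 ≈ -2370.1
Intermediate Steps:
R = -844 (R = 4*(-211) = -844)
X = -18 (X = -3*(0 + 6) = -3*6 = -18)
((-622 + (-36 - 1*440))/(-67 + X*((3 + 6)*2)))*R = ((-622 + (-36 - 1*440))/(-67 - 18*(3 + 6)*2))*(-844) = ((-622 + (-36 - 440))/(-67 - 162*2))*(-844) = ((-622 - 476)/(-67 - 18*18))*(-844) = -1098/(-67 - 324)*(-844) = -1098/(-391)*(-844) = -1098*(-1/391)*(-844) = (1098/391)*(-844) = -926712/391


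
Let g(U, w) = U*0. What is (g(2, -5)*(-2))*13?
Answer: 0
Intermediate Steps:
g(U, w) = 0
(g(2, -5)*(-2))*13 = (0*(-2))*13 = 0*13 = 0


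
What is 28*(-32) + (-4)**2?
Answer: -880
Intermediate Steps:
28*(-32) + (-4)**2 = -896 + 16 = -880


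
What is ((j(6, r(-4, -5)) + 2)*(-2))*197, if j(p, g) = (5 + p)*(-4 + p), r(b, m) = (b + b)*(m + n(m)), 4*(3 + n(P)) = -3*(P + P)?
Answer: -9456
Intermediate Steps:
n(P) = -3 - 3*P/2 (n(P) = -3 + (-3*(P + P))/4 = -3 + (-6*P)/4 = -3 - 3*P/2)
r(b, m) = 2*b*(-3 - m/2) (r(b, m) = (b + b)*(m + (-3 - 3*m/2)) = (2*b)*(-3 - m/2) = 2*b*(-3 - m/2))
j(p, g) = (-4 + p)*(5 + p)
((j(6, r(-4, -5)) + 2)*(-2))*197 = (((-20 + 6 + 6²) + 2)*(-2))*197 = (((-20 + 6 + 36) + 2)*(-2))*197 = ((22 + 2)*(-2))*197 = (24*(-2))*197 = -48*197 = -9456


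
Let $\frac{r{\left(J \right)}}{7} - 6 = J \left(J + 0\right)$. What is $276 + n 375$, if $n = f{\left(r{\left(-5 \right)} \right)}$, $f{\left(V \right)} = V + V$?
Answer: $163026$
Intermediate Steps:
$r{\left(J \right)} = 42 + 7 J^{2}$ ($r{\left(J \right)} = 42 + 7 J \left(J + 0\right) = 42 + 7 J J = 42 + 7 J^{2}$)
$f{\left(V \right)} = 2 V$
$n = 434$ ($n = 2 \left(42 + 7 \left(-5\right)^{2}\right) = 2 \left(42 + 7 \cdot 25\right) = 2 \left(42 + 175\right) = 2 \cdot 217 = 434$)
$276 + n 375 = 276 + 434 \cdot 375 = 276 + 162750 = 163026$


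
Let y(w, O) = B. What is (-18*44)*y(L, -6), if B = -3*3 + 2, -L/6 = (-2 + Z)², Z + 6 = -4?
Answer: 5544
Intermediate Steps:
Z = -10 (Z = -6 - 4 = -10)
L = -864 (L = -6*(-2 - 10)² = -6*(-12)² = -6*144 = -864)
B = -7 (B = -9 + 2 = -7)
y(w, O) = -7
(-18*44)*y(L, -6) = -18*44*(-7) = -792*(-7) = 5544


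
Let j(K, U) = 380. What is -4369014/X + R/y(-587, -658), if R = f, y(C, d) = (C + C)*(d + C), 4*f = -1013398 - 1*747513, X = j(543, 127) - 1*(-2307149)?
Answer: -29606880930199/13491014449080 ≈ -2.1946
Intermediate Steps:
X = 2307529 (X = 380 - 1*(-2307149) = 380 + 2307149 = 2307529)
f = -1760911/4 (f = (-1013398 - 1*747513)/4 = (-1013398 - 747513)/4 = (¼)*(-1760911) = -1760911/4 ≈ -4.4023e+5)
y(C, d) = 2*C*(C + d) (y(C, d) = (2*C)*(C + d) = 2*C*(C + d))
R = -1760911/4 ≈ -4.4023e+5
-4369014/X + R/y(-587, -658) = -4369014/2307529 - 1760911*(-1/(1174*(-587 - 658)))/4 = -4369014*1/2307529 - 1760911/(4*(2*(-587)*(-1245))) = -4369014/2307529 - 1760911/4/1461630 = -4369014/2307529 - 1760911/4*1/1461630 = -4369014/2307529 - 1760911/5846520 = -29606880930199/13491014449080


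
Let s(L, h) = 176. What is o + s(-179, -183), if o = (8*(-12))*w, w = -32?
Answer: 3248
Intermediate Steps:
o = 3072 (o = (8*(-12))*(-32) = -96*(-32) = 3072)
o + s(-179, -183) = 3072 + 176 = 3248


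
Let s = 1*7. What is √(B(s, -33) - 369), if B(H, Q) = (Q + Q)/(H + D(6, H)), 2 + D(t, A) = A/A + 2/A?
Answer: I*√1518/2 ≈ 19.481*I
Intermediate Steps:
D(t, A) = -1 + 2/A (D(t, A) = -2 + (A/A + 2/A) = -2 + (1 + 2/A) = -1 + 2/A)
s = 7
B(H, Q) = 2*Q/(H + (2 - H)/H) (B(H, Q) = (Q + Q)/(H + (2 - H)/H) = (2*Q)/(H + (2 - H)/H) = 2*Q/(H + (2 - H)/H))
√(B(s, -33) - 369) = √(2*7*(-33)/(2 + 7² - 1*7) - 369) = √(2*7*(-33)/(2 + 49 - 7) - 369) = √(2*7*(-33)/44 - 369) = √(2*7*(-33)*(1/44) - 369) = √(-21/2 - 369) = √(-759/2) = I*√1518/2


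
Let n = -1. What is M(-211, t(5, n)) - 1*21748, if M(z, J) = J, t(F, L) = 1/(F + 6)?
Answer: -239227/11 ≈ -21748.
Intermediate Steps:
t(F, L) = 1/(6 + F)
M(-211, t(5, n)) - 1*21748 = 1/(6 + 5) - 1*21748 = 1/11 - 21748 = -239227/11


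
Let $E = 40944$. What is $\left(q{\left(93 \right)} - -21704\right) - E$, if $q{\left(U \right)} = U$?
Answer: $-19147$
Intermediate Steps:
$\left(q{\left(93 \right)} - -21704\right) - E = \left(93 - -21704\right) - 40944 = \left(93 + 21704\right) - 40944 = 21797 - 40944 = -19147$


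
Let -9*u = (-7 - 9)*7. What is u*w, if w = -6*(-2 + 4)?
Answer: -448/3 ≈ -149.33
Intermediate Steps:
u = 112/9 (u = -(-7 - 9)*7/9 = -(-16)*7/9 = -⅑*(-112) = 112/9 ≈ 12.444)
w = -12 (w = -6*2 = -2*6 = -12)
u*w = (112/9)*(-12) = -448/3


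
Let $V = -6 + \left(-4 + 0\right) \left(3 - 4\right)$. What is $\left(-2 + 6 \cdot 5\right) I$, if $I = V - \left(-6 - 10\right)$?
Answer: $392$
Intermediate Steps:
$V = -2$ ($V = -6 - -4 = -6 + 4 = -2$)
$I = 14$ ($I = -2 - \left(-6 - 10\right) = -2 - -16 = -2 + 16 = 14$)
$\left(-2 + 6 \cdot 5\right) I = \left(-2 + 6 \cdot 5\right) 14 = \left(-2 + 30\right) 14 = 28 \cdot 14 = 392$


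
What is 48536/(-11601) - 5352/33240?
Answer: -69809383/16067385 ≈ -4.3448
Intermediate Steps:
48536/(-11601) - 5352/33240 = 48536*(-1/11601) - 5352*1/33240 = -48536/11601 - 223/1385 = -69809383/16067385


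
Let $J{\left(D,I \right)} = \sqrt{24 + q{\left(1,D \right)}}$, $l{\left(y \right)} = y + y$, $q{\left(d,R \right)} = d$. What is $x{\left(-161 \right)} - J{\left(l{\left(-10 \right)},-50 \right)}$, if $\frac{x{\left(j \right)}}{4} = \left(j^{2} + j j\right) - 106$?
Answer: $206939$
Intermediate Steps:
$x{\left(j \right)} = -424 + 8 j^{2}$ ($x{\left(j \right)} = 4 \left(\left(j^{2} + j j\right) - 106\right) = 4 \left(\left(j^{2} + j^{2}\right) - 106\right) = 4 \left(2 j^{2} - 106\right) = 4 \left(-106 + 2 j^{2}\right) = -424 + 8 j^{2}$)
$l{\left(y \right)} = 2 y$
$J{\left(D,I \right)} = 5$ ($J{\left(D,I \right)} = \sqrt{24 + 1} = \sqrt{25} = 5$)
$x{\left(-161 \right)} - J{\left(l{\left(-10 \right)},-50 \right)} = \left(-424 + 8 \left(-161\right)^{2}\right) - 5 = \left(-424 + 8 \cdot 25921\right) - 5 = \left(-424 + 207368\right) - 5 = 206944 - 5 = 206939$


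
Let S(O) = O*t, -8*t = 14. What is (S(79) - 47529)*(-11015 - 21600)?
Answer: 6218669435/4 ≈ 1.5547e+9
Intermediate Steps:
t = -7/4 (t = -1/8*14 = -7/4 ≈ -1.7500)
S(O) = -7*O/4 (S(O) = O*(-7/4) = -7*O/4)
(S(79) - 47529)*(-11015 - 21600) = (-7/4*79 - 47529)*(-11015 - 21600) = (-553/4 - 47529)*(-32615) = -190669/4*(-32615) = 6218669435/4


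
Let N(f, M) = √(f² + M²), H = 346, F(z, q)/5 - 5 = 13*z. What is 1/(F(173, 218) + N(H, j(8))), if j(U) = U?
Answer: 1127/12689312 - √29945/63446560 ≈ 8.6088e-5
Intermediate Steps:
F(z, q) = 25 + 65*z (F(z, q) = 25 + 5*(13*z) = 25 + 65*z)
N(f, M) = √(M² + f²)
1/(F(173, 218) + N(H, j(8))) = 1/((25 + 65*173) + √(8² + 346²)) = 1/((25 + 11245) + √(64 + 119716)) = 1/(11270 + √119780) = 1/(11270 + 2*√29945)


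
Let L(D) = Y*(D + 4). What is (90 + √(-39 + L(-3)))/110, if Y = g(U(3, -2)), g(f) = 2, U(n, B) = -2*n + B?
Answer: 9/11 + I*√37/110 ≈ 0.81818 + 0.055298*I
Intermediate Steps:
U(n, B) = B - 2*n
Y = 2
L(D) = 8 + 2*D (L(D) = 2*(D + 4) = 2*(4 + D) = 8 + 2*D)
(90 + √(-39 + L(-3)))/110 = (90 + √(-39 + (8 + 2*(-3))))/110 = (90 + √(-39 + (8 - 6)))*(1/110) = (90 + √(-39 + 2))*(1/110) = (90 + √(-37))*(1/110) = (90 + I*√37)*(1/110) = 9/11 + I*√37/110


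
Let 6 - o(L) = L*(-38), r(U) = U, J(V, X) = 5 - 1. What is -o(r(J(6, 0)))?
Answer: -158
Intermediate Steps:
J(V, X) = 4
o(L) = 6 + 38*L (o(L) = 6 - L*(-38) = 6 - (-38)*L = 6 + 38*L)
-o(r(J(6, 0))) = -(6 + 38*4) = -(6 + 152) = -1*158 = -158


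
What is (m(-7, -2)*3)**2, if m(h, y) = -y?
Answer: 36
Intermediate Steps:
(m(-7, -2)*3)**2 = (-1*(-2)*3)**2 = (2*3)**2 = 6**2 = 36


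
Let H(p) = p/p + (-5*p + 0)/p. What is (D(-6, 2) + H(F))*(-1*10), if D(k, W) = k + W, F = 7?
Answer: 80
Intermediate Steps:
H(p) = -4 (H(p) = 1 + (-5*p)/p = 1 - 5 = -4)
D(k, W) = W + k
(D(-6, 2) + H(F))*(-1*10) = ((2 - 6) - 4)*(-1*10) = (-4 - 4)*(-10) = -8*(-10) = 80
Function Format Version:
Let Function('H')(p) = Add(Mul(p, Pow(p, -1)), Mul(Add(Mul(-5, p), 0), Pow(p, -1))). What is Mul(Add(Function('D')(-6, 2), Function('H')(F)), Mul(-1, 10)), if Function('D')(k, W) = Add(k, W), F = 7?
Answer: 80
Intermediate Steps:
Function('H')(p) = -4 (Function('H')(p) = Add(1, Mul(Mul(-5, p), Pow(p, -1))) = Add(1, -5) = -4)
Function('D')(k, W) = Add(W, k)
Mul(Add(Function('D')(-6, 2), Function('H')(F)), Mul(-1, 10)) = Mul(Add(Add(2, -6), -4), Mul(-1, 10)) = Mul(Add(-4, -4), -10) = Mul(-8, -10) = 80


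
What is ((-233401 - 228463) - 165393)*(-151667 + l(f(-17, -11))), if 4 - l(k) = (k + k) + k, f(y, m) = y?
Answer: 95099688284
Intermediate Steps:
l(k) = 4 - 3*k (l(k) = 4 - ((k + k) + k) = 4 - (2*k + k) = 4 - 3*k)
((-233401 - 228463) - 165393)*(-151667 + l(f(-17, -11))) = ((-233401 - 228463) - 165393)*(-151667 + (4 - 3*(-17))) = (-461864 - 165393)*(-151667 + (4 + 51)) = -627257*(-151667 + 55) = -627257*(-151612) = 95099688284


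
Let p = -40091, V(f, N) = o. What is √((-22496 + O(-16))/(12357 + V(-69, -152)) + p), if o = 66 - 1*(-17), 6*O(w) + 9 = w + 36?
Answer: I*√558405576453/3732 ≈ 200.23*I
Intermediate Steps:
O(w) = 9/2 + w/6 (O(w) = -3/2 + (w + 36)/6 = -3/2 + (36 + w)/6 = -3/2 + (6 + w/6) = 9/2 + w/6)
o = 83 (o = 66 + 17 = 83)
V(f, N) = 83
√((-22496 + O(-16))/(12357 + V(-69, -152)) + p) = √((-22496 + (9/2 + (⅙)*(-16)))/(12357 + 83) - 40091) = √((-22496 + (9/2 - 8/3))/12440 - 40091) = √((-22496 + 11/6)*(1/12440) - 40091) = √(-134965/6*1/12440 - 40091) = √(-26993/14928 - 40091) = √(-598505441/14928) = I*√558405576453/3732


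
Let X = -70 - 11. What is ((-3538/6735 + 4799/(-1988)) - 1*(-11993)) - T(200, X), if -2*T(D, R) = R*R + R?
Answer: 203918024131/13389180 ≈ 15230.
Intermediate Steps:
X = -81
T(D, R) = -R/2 - R**2/2 (T(D, R) = -(R*R + R)/2 = -(R**2 + R)/2 = -(R + R**2)/2 = -R/2 - R**2/2)
((-3538/6735 + 4799/(-1988)) - 1*(-11993)) - T(200, X) = ((-3538/6735 + 4799/(-1988)) - 1*(-11993)) - (-1)*(-81)*(1 - 81)/2 = ((-3538*1/6735 + 4799*(-1/1988)) + 11993) - (-1)*(-81)*(-80)/2 = ((-3538/6735 - 4799/1988) + 11993) - 1*(-3240) = (-39354809/13389180 + 11993) + 3240 = 160537080931/13389180 + 3240 = 203918024131/13389180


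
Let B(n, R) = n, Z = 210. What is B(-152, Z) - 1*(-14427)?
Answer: 14275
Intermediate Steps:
B(-152, Z) - 1*(-14427) = -152 - 1*(-14427) = -152 + 14427 = 14275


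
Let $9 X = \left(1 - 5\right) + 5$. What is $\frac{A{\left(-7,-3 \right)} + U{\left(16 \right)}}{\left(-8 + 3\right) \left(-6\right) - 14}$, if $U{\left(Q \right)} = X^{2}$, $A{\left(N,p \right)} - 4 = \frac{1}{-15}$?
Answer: $\frac{799}{3240} \approx 0.2466$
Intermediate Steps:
$X = \frac{1}{9}$ ($X = \frac{\left(1 - 5\right) + 5}{9} = \frac{-4 + 5}{9} = \frac{1}{9} \cdot 1 = \frac{1}{9} \approx 0.11111$)
$A{\left(N,p \right)} = \frac{59}{15}$ ($A{\left(N,p \right)} = 4 + \frac{1}{-15} = 4 - \frac{1}{15} = \frac{59}{15}$)
$U{\left(Q \right)} = \frac{1}{81}$ ($U{\left(Q \right)} = \left(\frac{1}{9}\right)^{2} = \frac{1}{81}$)
$\frac{A{\left(-7,-3 \right)} + U{\left(16 \right)}}{\left(-8 + 3\right) \left(-6\right) - 14} = \frac{\frac{59}{15} + \frac{1}{81}}{\left(-8 + 3\right) \left(-6\right) - 14} = \frac{1598}{405 \left(\left(-5\right) \left(-6\right) - 14\right)} = \frac{1598}{405 \left(30 - 14\right)} = \frac{1598}{405 \cdot 16} = \frac{1598}{405} \cdot \frac{1}{16} = \frac{799}{3240}$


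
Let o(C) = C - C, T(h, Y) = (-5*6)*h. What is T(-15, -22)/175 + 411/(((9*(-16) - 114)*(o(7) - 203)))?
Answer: 45029/17458 ≈ 2.5793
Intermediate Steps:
T(h, Y) = -30*h
o(C) = 0
T(-15, -22)/175 + 411/(((9*(-16) - 114)*(o(7) - 203))) = -30*(-15)/175 + 411/(((9*(-16) - 114)*(0 - 203))) = 450*(1/175) + 411/(((-144 - 114)*(-203))) = 18/7 + 411/((-258*(-203))) = 18/7 + 411/52374 = 18/7 + 411*(1/52374) = 18/7 + 137/17458 = 45029/17458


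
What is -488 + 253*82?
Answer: 20258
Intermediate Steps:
-488 + 253*82 = -488 + 20746 = 20258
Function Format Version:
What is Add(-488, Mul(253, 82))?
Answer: 20258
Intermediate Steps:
Add(-488, Mul(253, 82)) = Add(-488, 20746) = 20258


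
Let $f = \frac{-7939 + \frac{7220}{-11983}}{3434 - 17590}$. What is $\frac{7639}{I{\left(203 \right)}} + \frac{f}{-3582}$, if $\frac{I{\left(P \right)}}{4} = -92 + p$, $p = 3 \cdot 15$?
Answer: $- \frac{386801929941235}{9519371987064} \approx -40.633$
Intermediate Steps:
$p = 45$
$f = \frac{95140257}{169631348}$ ($f = \frac{-7939 + 7220 \left(- \frac{1}{11983}\right)}{-14156} = \left(-7939 - \frac{7220}{11983}\right) \left(- \frac{1}{14156}\right) = \left(- \frac{95140257}{11983}\right) \left(- \frac{1}{14156}\right) = \frac{95140257}{169631348} \approx 0.56086$)
$I{\left(P \right)} = -188$ ($I{\left(P \right)} = 4 \left(-92 + 45\right) = 4 \left(-47\right) = -188$)
$\frac{7639}{I{\left(203 \right)}} + \frac{f}{-3582} = \frac{7639}{-188} + \frac{95140257}{169631348 \left(-3582\right)} = 7639 \left(- \frac{1}{188}\right) + \frac{95140257}{169631348} \left(- \frac{1}{3582}\right) = - \frac{7639}{188} - \frac{31713419}{202539829512} = - \frac{386801929941235}{9519371987064}$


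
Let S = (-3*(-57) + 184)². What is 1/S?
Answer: 1/126025 ≈ 7.9349e-6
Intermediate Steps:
S = 126025 (S = (171 + 184)² = 355² = 126025)
1/S = 1/126025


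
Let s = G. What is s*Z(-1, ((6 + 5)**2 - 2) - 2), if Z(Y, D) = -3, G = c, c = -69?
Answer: 207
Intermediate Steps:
G = -69
s = -69
s*Z(-1, ((6 + 5)**2 - 2) - 2) = -69*(-3) = 207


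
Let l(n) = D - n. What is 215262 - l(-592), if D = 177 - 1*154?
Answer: 214647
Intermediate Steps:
D = 23 (D = 177 - 154 = 23)
l(n) = 23 - n
215262 - l(-592) = 215262 - (23 - 1*(-592)) = 215262 - (23 + 592) = 215262 - 1*615 = 215262 - 615 = 214647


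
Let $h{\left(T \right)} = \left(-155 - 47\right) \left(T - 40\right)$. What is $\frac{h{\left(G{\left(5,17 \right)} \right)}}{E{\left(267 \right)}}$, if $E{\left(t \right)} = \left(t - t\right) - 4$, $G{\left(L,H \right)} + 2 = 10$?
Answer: $-1616$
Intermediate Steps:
$G{\left(L,H \right)} = 8$ ($G{\left(L,H \right)} = -2 + 10 = 8$)
$E{\left(t \right)} = -4$ ($E{\left(t \right)} = 0 - 4 = -4$)
$h{\left(T \right)} = 8080 - 202 T$ ($h{\left(T \right)} = - 202 \left(-40 + T\right) = 8080 - 202 T$)
$\frac{h{\left(G{\left(5,17 \right)} \right)}}{E{\left(267 \right)}} = \frac{8080 - 1616}{-4} = \left(8080 - 1616\right) \left(- \frac{1}{4}\right) = 6464 \left(- \frac{1}{4}\right) = -1616$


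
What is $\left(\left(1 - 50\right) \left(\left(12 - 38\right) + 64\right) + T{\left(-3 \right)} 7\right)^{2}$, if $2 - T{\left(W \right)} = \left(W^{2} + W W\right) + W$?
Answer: $3814209$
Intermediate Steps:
$T{\left(W \right)} = 2 - W - 2 W^{2}$ ($T{\left(W \right)} = 2 - \left(\left(W^{2} + W W\right) + W\right) = 2 - \left(\left(W^{2} + W^{2}\right) + W\right) = 2 - \left(2 W^{2} + W\right) = 2 - \left(W + 2 W^{2}\right) = 2 - W - 2 W^{2}$)
$\left(\left(1 - 50\right) \left(\left(12 - 38\right) + 64\right) + T{\left(-3 \right)} 7\right)^{2} = \left(\left(1 - 50\right) \left(\left(12 - 38\right) + 64\right) + \left(2 - -3 - 2 \left(-3\right)^{2}\right) 7\right)^{2} = \left(- 49 \left(\left(12 - 38\right) + 64\right) + \left(2 + 3 - 18\right) 7\right)^{2} = \left(- 49 \left(-26 + 64\right) + \left(2 + 3 - 18\right) 7\right)^{2} = \left(\left(-49\right) 38 - 91\right)^{2} = \left(-1862 - 91\right)^{2} = \left(-1953\right)^{2} = 3814209$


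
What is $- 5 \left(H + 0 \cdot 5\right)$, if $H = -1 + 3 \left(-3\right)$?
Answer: $50$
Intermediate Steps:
$H = -10$ ($H = -1 - 9 = -10$)
$- 5 \left(H + 0 \cdot 5\right) = - 5 \left(-10 + 0 \cdot 5\right) = - 5 \left(-10 + 0\right) = \left(-5\right) \left(-10\right) = 50$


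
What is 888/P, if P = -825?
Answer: -296/275 ≈ -1.0764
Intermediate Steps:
888/P = 888/(-825) = 888*(-1/825) = -296/275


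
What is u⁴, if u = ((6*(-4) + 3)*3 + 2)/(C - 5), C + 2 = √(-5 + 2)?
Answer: 13845841/(7 - I*√3)⁴ ≈ 2893.5 + 4224.6*I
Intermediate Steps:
C = -2 + I*√3 (C = -2 + √(-5 + 2) = -2 + √(-3) = -2 + I*√3 ≈ -2.0 + 1.732*I)
u = -61/(-7 + I*√3) (u = ((6*(-4) + 3)*3 + 2)/((-2 + I*√3) - 5) = ((-24 + 3)*3 + 2)/(-7 + I*√3) = (-21*3 + 2)/(-7 + I*√3) = (-63 + 2)/(-7 + I*√3) = -61/(-7 + I*√3) ≈ 8.2115 + 2.0318*I)
u⁴ = (427/52 + 61*I*√3/52)⁴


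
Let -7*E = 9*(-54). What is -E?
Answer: -486/7 ≈ -69.429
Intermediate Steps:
E = 486/7 (E = -9*(-54)/7 = -⅐*(-486) = 486/7 ≈ 69.429)
-E = -1*486/7 = -486/7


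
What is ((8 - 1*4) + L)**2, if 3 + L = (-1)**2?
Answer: 4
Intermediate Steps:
L = -2 (L = -3 + (-1)**2 = -3 + 1 = -2)
((8 - 1*4) + L)**2 = ((8 - 1*4) - 2)**2 = ((8 - 4) - 2)**2 = (4 - 2)**2 = 2**2 = 4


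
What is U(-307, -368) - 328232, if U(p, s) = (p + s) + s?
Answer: -329275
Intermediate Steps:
U(p, s) = p + 2*s
U(-307, -368) - 328232 = (-307 + 2*(-368)) - 328232 = (-307 - 736) - 328232 = -1043 - 328232 = -329275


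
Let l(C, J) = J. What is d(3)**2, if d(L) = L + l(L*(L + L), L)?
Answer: 36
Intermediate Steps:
d(L) = 2*L (d(L) = L + L = 2*L)
d(3)**2 = (2*3)**2 = 6**2 = 36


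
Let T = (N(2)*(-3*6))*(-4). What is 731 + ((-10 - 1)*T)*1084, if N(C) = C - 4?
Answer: 1717787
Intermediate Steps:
N(C) = -4 + C
T = -144 (T = ((-4 + 2)*(-3*6))*(-4) = -2*(-18)*(-4) = 36*(-4) = -144)
731 + ((-10 - 1)*T)*1084 = 731 + ((-10 - 1)*(-144))*1084 = 731 - 11*(-144)*1084 = 731 + 1584*1084 = 731 + 1717056 = 1717787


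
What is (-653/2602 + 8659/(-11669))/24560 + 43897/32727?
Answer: 935239841239661/697280382270816 ≈ 1.3413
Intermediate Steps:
(-653/2602 + 8659/(-11669))/24560 + 43897/32727 = (-653*1/2602 + 8659*(-1/11669))*(1/24560) + 43897*(1/32727) = (-653/2602 - 1237/1667)*(1/24560) + 43897/32727 = -4307225/4337534*1/24560 + 43897/32727 = -861445/21305967008 + 43897/32727 = 935239841239661/697280382270816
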